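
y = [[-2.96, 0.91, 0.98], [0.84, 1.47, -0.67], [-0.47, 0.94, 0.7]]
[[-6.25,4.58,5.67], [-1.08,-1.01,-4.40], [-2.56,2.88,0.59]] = y @ [[1.46,-0.38,-1.87], [-1.73,0.80,-1.31], [-0.36,2.78,1.35]]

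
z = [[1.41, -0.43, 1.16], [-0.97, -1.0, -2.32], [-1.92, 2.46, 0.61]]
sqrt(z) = [[0.82, -0.65, 0.14],[-1.16, 0.15, -1.27],[-0.12, 1.40, 1.55]]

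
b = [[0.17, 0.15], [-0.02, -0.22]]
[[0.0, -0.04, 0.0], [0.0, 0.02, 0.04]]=b@ [[0.03, -0.18, 0.17], [-0.02, -0.07, -0.18]]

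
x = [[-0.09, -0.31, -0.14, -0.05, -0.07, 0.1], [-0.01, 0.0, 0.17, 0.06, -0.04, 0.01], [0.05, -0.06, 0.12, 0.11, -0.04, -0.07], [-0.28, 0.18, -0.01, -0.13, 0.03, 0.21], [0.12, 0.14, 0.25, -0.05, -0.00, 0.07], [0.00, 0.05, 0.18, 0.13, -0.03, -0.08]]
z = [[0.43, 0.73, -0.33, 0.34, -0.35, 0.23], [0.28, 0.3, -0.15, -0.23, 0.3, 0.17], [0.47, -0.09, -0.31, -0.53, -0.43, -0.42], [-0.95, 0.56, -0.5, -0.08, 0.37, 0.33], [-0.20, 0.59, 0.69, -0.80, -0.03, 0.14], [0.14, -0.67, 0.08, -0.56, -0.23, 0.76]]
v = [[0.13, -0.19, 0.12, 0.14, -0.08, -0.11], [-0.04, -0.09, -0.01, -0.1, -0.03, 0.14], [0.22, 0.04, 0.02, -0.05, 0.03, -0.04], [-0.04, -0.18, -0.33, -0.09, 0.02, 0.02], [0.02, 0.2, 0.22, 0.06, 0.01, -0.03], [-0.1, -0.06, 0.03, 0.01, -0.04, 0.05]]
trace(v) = 0.03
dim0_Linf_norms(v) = [0.22, 0.2, 0.33, 0.14, 0.08, 0.14]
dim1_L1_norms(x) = [0.76, 0.29, 0.45, 0.84, 0.63, 0.47]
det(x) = 0.00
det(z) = 0.78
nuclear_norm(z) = 6.18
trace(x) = -0.18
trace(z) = 1.07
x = z @ v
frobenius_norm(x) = 0.74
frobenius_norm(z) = 2.67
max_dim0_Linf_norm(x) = 0.31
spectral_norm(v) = 0.51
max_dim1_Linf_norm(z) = 0.95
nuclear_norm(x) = 1.39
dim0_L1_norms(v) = [0.55, 0.76, 0.73, 0.45, 0.21, 0.39]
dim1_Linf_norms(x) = [0.31, 0.17, 0.12, 0.28, 0.25, 0.18]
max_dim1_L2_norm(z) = 1.31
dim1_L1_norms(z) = [2.41, 1.43, 2.25, 2.79, 2.45, 2.44]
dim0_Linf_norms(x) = [0.28, 0.31, 0.25, 0.13, 0.07, 0.21]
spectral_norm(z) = 1.51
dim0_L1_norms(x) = [0.55, 0.74, 0.87, 0.53, 0.21, 0.54]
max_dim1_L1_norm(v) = 0.77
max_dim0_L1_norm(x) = 0.87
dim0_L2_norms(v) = [0.28, 0.35, 0.42, 0.21, 0.1, 0.19]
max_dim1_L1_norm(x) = 0.84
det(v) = 0.00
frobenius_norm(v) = 0.68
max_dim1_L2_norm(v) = 0.39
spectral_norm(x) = 0.50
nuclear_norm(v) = 1.28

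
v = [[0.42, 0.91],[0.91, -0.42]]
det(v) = -1.005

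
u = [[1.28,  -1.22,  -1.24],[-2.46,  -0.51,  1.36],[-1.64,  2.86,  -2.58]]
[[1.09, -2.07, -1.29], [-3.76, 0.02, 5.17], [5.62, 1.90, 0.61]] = u @ [[0.56, 0.05, -1.93],[1.07, 1.19, -0.93],[-1.35, 0.55, -0.04]]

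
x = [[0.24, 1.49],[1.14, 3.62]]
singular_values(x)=[4.08, 0.2]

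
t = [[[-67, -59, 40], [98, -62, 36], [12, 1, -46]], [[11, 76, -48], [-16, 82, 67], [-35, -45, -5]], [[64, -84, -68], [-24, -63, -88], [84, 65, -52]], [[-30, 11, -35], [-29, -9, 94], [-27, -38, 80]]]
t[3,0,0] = -30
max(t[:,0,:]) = 76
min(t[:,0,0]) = -67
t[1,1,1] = 82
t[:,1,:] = [[98, -62, 36], [-16, 82, 67], [-24, -63, -88], [-29, -9, 94]]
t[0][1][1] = -62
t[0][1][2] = 36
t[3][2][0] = -27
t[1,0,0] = 11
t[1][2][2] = -5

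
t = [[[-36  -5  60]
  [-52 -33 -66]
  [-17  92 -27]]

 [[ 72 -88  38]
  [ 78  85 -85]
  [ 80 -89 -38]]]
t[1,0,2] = 38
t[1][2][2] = -38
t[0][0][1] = -5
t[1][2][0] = 80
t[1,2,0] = 80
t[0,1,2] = -66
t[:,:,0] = [[-36, -52, -17], [72, 78, 80]]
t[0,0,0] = -36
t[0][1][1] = -33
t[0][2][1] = 92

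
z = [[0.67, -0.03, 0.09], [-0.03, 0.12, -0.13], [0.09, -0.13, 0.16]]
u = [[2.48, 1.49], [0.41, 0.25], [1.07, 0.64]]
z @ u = [[1.75, 1.05], [-0.16, -0.1], [0.34, 0.20]]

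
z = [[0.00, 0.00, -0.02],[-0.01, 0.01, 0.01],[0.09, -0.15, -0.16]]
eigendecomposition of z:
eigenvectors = [[0.14+0.00j, (-0.84+0j), (-0.84-0j)], [(-0.06+0j), -0.24-0.30j, (-0.24+0.3j)], [0.99+0.00j, -0.24+0.30j, (-0.24-0.3j)]]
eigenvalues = [(-0.14+0j), (-0.01+0.01j), (-0.01-0.01j)]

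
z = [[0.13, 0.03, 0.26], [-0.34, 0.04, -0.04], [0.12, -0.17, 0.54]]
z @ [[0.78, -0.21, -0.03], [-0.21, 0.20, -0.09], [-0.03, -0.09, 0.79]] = [[0.09, -0.04, 0.2], [-0.27, 0.08, -0.02], [0.11, -0.11, 0.44]]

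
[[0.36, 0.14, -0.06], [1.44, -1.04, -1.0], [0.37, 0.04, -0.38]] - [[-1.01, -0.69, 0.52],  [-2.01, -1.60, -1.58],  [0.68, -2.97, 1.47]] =[[1.37, 0.83, -0.58], [3.45, 0.56, 0.58], [-0.31, 3.01, -1.85]]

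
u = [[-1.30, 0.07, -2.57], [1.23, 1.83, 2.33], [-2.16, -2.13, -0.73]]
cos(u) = [[-1.38, -2.08, -1.24],[1.27, 0.99, -0.48],[-0.01, 1.57, 0.77]]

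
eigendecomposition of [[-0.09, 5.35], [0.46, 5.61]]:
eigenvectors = [[-1.0,-0.66], [0.08,-0.75]]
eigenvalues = [-0.49, 6.01]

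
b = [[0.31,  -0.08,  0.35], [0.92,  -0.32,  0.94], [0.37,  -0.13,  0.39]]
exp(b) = [[1.4, -0.11, 0.45], [1.12, 0.62, 1.17], [0.45, -0.15, 1.48]]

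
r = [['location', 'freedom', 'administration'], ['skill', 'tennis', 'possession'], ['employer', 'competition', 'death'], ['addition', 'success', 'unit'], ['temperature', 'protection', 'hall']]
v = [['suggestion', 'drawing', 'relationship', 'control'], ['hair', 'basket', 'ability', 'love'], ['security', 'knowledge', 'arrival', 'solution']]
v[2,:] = ['security', 'knowledge', 'arrival', 'solution']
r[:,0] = ['location', 'skill', 'employer', 'addition', 'temperature']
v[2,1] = 'knowledge'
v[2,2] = 'arrival'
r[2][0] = 'employer'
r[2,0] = 'employer'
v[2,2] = 'arrival'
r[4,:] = ['temperature', 'protection', 'hall']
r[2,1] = 'competition'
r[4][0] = 'temperature'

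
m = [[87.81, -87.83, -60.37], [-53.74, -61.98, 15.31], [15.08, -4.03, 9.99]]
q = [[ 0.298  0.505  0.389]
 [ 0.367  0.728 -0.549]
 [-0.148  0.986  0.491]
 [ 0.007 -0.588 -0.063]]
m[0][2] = -60.37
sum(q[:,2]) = 0.26799999999999996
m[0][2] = -60.37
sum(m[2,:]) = 21.04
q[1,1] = 0.728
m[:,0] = [87.81, -53.74, 15.08]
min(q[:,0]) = -0.148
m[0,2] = -60.37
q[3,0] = 0.007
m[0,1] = -87.83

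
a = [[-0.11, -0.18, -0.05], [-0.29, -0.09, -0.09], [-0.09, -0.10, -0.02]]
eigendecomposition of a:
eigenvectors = [[0.58, 0.56, -0.27], [0.73, -0.81, -0.08], [0.36, 0.20, 0.96]]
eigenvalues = [-0.37, 0.13, 0.01]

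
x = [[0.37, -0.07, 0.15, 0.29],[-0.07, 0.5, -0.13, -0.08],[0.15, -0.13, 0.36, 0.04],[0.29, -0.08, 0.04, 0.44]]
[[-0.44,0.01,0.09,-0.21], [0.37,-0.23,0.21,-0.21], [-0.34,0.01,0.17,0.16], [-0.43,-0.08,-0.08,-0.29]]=x @ [[-0.46,0.50,0.46,-0.57], [0.46,-0.56,0.56,-0.41], [-0.52,-0.32,0.53,0.58], [-0.55,-0.58,-0.43,-0.41]]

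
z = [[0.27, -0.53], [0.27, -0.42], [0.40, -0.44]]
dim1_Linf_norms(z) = [0.53, 0.42, 0.44]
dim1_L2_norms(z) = [0.59, 0.5, 0.59]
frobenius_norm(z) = 0.98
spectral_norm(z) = 0.97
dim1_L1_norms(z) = [0.8, 0.69, 0.84]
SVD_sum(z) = [[0.33,-0.49], [0.28,-0.41], [0.33,-0.49]] + [[-0.06, -0.04], [-0.01, -0.01], [0.07, 0.05]]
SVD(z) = [[-0.61,0.66],[-0.51,0.11],[-0.61,-0.75]] @ diag([0.9715965301808305, 0.11269508658575365]) @ [[-0.56, 0.83], [-0.83, -0.56]]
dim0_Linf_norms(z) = [0.4, 0.53]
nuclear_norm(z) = 1.08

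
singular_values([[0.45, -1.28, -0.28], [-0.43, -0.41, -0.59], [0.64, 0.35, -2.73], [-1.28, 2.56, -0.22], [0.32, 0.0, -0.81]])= [3.18, 3.0, 0.73]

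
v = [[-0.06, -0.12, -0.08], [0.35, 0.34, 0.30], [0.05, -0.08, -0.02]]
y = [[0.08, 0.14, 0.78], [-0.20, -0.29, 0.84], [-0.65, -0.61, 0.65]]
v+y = [[0.02, 0.02, 0.7],[0.15, 0.05, 1.14],[-0.60, -0.69, 0.63]]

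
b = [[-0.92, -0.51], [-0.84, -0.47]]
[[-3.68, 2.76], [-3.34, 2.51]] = b @ [[5.71,-4.65], [-3.09,2.98]]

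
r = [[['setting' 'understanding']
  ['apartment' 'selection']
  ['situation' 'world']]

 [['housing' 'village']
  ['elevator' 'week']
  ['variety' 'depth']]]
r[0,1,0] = 'apartment'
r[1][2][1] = 'depth'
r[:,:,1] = [['understanding', 'selection', 'world'], ['village', 'week', 'depth']]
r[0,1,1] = 'selection'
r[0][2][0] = 'situation'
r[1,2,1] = 'depth'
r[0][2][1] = 'world'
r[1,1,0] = 'elevator'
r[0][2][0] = 'situation'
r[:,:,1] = [['understanding', 'selection', 'world'], ['village', 'week', 'depth']]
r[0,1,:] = ['apartment', 'selection']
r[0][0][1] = 'understanding'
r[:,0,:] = [['setting', 'understanding'], ['housing', 'village']]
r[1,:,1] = ['village', 'week', 'depth']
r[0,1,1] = 'selection'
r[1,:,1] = ['village', 'week', 'depth']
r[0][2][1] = 'world'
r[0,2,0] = 'situation'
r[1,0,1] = 'village'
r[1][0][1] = 'village'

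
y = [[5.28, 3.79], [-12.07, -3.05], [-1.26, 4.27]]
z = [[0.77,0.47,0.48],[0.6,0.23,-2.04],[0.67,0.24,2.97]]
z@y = [[-2.21, 3.53], [2.96, -7.14], [-3.10, 14.49]]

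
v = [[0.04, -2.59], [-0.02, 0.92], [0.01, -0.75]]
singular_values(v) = [2.85, 0.01]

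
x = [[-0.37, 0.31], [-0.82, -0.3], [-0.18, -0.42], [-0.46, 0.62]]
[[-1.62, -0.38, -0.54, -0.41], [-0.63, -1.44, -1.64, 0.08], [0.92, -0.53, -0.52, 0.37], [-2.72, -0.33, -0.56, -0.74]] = x@[[1.87,1.53,1.83,0.27], [-3.0,0.61,0.45,-0.99]]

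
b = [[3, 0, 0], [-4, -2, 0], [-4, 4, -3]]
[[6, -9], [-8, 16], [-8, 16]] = b @ [[2, -3], [0, -2], [0, -4]]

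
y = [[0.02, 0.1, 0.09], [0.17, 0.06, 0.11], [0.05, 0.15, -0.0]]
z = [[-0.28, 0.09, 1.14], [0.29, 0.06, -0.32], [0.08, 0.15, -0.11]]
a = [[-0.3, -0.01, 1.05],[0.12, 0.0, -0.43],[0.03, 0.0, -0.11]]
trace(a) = -0.41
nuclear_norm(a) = 1.19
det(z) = 0.03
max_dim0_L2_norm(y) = 0.19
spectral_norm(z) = 1.24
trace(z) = -0.33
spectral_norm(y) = 0.26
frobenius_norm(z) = 1.27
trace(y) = 0.08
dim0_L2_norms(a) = [0.32, 0.01, 1.14]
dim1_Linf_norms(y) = [0.1, 0.17, 0.15]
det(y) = 0.00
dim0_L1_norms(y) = [0.24, 0.31, 0.2]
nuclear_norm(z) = 1.60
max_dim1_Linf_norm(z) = 1.14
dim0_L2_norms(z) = [0.41, 0.18, 1.19]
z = a + y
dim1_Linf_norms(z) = [1.14, 0.32, 0.15]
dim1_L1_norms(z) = [1.51, 0.67, 0.34]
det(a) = -0.00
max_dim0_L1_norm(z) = 1.57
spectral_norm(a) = 1.19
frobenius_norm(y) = 0.30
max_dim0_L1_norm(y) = 0.31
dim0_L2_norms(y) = [0.18, 0.19, 0.14]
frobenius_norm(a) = 1.19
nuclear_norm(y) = 0.45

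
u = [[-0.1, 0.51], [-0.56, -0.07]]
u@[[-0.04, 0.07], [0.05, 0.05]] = [[0.03, 0.02], [0.02, -0.04]]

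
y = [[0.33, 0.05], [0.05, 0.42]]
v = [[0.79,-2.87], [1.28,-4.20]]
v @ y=[[0.12,-1.17], [0.21,-1.70]]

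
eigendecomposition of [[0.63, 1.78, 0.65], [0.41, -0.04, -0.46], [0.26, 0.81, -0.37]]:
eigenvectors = [[(-0.94+0j),-0.71+0.00j,-0.71-0.00j], [-0.21+0.00j,0.50-0.00j,(0.5+0j)], [(-0.26+0j),(-0.14-0.47j),-0.14+0.47j]]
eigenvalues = [(1.21+0j), (-0.5+0.43j), (-0.5-0.43j)]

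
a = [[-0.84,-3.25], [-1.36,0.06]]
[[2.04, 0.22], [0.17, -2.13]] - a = [[2.88, 3.47], [1.53, -2.19]]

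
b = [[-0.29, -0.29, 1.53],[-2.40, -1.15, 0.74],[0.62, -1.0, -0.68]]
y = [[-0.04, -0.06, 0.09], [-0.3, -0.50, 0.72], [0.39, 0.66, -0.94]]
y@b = [[0.21, -0.01, -0.17], [1.73, -0.06, -1.32], [-2.28, 0.07, 1.72]]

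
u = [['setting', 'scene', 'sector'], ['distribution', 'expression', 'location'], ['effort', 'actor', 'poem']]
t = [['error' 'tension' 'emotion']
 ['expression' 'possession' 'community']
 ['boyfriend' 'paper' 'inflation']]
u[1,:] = ['distribution', 'expression', 'location']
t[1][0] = 'expression'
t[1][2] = 'community'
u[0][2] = 'sector'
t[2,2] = 'inflation'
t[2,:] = ['boyfriend', 'paper', 'inflation']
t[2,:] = ['boyfriend', 'paper', 'inflation']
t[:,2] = ['emotion', 'community', 'inflation']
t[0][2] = 'emotion'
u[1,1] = 'expression'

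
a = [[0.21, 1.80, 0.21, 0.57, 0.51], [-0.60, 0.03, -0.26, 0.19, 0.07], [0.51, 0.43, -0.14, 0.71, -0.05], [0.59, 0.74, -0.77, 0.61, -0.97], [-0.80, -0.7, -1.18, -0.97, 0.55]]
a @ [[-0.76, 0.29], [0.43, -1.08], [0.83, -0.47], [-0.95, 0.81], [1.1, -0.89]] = [[0.81,-1.97], [0.15,0.01], [-1.05,0.37], [-2.42,1.09], [0.85,-0.2]]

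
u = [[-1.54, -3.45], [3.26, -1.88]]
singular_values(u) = [3.96, 3.57]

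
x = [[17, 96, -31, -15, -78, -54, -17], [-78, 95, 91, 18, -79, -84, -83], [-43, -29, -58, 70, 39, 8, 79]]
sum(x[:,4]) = -118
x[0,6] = -17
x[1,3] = 18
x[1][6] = -83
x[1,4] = -79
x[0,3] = -15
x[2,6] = 79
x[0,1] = 96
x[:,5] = [-54, -84, 8]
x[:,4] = [-78, -79, 39]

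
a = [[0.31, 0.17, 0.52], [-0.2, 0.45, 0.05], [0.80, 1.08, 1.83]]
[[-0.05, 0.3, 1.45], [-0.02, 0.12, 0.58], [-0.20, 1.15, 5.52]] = a @ [[-0.07, 0.38, 1.82], [-0.07, 0.41, 1.97], [-0.04, 0.22, 1.06]]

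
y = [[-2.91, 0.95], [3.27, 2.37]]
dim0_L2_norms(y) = [4.38, 2.55]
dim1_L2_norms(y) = [3.06, 4.04]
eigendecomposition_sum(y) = [[-3.15, 0.52],[1.77, -0.29]] + [[0.24,0.43], [1.5,2.66]]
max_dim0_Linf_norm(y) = 3.27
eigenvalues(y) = [-3.44, 2.9]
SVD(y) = [[-0.53, 0.85], [0.85, 0.53]] @ diag([4.570608544578155, 2.188592591650888]) @ [[0.94, 0.33], [-0.33, 0.94]]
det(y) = -10.00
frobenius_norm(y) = 5.07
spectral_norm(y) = 4.57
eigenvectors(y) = [[-0.87, -0.16], [0.49, -0.99]]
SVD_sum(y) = [[-2.30, -0.80], [3.65, 1.27]] + [[-0.61, 1.75], [-0.38, 1.10]]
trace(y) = -0.54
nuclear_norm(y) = 6.76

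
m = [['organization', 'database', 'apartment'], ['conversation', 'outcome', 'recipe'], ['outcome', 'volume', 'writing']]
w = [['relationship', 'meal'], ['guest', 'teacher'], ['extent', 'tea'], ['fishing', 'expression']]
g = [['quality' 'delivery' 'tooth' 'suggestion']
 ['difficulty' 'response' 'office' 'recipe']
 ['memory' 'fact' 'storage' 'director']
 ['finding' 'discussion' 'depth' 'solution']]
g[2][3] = 'director'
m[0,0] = 'organization'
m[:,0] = ['organization', 'conversation', 'outcome']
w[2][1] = 'tea'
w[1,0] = 'guest'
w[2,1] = 'tea'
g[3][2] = 'depth'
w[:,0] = ['relationship', 'guest', 'extent', 'fishing']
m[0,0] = 'organization'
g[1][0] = 'difficulty'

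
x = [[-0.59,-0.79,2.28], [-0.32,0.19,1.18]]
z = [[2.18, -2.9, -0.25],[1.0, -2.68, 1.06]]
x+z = [[1.59,-3.69,2.03], [0.68,-2.49,2.24]]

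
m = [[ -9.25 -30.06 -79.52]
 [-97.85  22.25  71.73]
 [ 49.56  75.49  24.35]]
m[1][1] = 22.25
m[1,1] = 22.25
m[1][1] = 22.25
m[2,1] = 75.49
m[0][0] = -9.25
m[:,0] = [-9.25, -97.85, 49.56]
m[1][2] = 71.73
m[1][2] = 71.73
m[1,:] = [-97.85, 22.25, 71.73]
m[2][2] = 24.35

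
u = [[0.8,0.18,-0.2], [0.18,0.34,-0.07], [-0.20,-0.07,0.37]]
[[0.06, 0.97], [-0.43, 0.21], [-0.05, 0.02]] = u @ [[0.36, 1.41],[-1.5, 0.03],[-0.23, 0.81]]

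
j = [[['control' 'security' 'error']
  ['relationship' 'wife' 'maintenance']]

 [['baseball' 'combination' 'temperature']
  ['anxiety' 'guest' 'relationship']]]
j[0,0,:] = ['control', 'security', 'error']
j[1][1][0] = 'anxiety'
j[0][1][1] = 'wife'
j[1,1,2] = 'relationship'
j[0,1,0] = 'relationship'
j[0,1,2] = 'maintenance'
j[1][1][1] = 'guest'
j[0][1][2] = 'maintenance'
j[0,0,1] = 'security'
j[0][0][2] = 'error'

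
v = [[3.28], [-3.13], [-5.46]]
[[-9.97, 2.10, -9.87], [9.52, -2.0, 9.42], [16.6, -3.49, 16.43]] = v @ [[-3.04, 0.64, -3.01]]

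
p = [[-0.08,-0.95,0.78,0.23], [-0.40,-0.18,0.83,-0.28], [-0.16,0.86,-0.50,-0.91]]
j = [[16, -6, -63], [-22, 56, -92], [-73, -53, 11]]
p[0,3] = 0.226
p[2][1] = 0.865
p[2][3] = -0.911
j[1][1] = 56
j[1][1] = 56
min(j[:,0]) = -73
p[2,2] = -0.498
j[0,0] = 16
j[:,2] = [-63, -92, 11]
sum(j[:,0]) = -79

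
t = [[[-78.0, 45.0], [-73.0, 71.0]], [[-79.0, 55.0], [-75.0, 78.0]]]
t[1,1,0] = -75.0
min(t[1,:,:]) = -79.0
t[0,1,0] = -73.0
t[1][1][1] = 78.0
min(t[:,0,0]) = -79.0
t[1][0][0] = -79.0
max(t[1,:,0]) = -75.0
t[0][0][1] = 45.0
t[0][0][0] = -78.0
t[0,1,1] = 71.0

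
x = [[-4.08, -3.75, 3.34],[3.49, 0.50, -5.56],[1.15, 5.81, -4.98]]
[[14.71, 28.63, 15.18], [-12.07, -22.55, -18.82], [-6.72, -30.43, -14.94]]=x @ [[-3.10, -2.61, -1.57], [-0.38, -2.87, -0.22], [0.19, 2.16, 2.38]]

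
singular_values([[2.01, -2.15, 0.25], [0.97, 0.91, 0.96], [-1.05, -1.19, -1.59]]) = [2.96, 2.77, 0.22]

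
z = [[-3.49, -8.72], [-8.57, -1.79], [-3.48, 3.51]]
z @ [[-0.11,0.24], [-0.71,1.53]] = [[6.58, -14.18],[2.21, -4.80],[-2.11, 4.54]]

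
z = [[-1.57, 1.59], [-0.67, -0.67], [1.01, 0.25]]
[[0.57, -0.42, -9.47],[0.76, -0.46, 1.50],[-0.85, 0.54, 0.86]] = z @[[-0.75, 0.48, 1.87], [-0.38, 0.21, -4.11]]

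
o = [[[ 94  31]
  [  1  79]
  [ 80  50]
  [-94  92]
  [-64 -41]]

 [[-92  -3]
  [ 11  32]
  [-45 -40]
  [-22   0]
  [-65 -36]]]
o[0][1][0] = 1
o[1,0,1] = -3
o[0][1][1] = 79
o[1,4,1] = -36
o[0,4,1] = -41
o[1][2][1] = -40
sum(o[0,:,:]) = 228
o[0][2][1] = 50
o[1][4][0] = -65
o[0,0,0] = 94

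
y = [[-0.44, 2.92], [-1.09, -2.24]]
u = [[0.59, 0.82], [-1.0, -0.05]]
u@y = [[-1.15,-0.11], [0.49,-2.81]]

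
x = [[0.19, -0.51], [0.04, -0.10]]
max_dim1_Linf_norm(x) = 0.51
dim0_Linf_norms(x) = [0.19, 0.51]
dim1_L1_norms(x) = [0.7, 0.14]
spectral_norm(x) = 0.55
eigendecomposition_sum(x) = [[0.24, -0.71], [0.06, -0.17]] + [[-0.05, 0.2], [-0.02, 0.07]]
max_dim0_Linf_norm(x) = 0.51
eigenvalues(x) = [0.07, 0.02]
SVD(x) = [[-0.98,  -0.19],[-0.19,  0.98]] @ diag([0.554791521291537, 0.002523470432173959]) @ [[-0.35, 0.94], [0.94, 0.35]]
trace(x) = 0.09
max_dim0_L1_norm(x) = 0.61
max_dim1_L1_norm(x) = 0.7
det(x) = 0.00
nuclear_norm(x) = 0.56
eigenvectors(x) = [[0.97, 0.95],[0.23, 0.32]]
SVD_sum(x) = [[0.19, -0.51], [0.04, -0.1]] + [[-0.0, -0.00], [0.00, 0.0]]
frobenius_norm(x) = 0.55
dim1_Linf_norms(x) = [0.51, 0.1]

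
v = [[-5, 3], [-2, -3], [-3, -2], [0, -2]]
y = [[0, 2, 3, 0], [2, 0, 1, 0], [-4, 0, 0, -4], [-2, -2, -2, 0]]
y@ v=[[-13, -12], [-13, 4], [20, -4], [20, 4]]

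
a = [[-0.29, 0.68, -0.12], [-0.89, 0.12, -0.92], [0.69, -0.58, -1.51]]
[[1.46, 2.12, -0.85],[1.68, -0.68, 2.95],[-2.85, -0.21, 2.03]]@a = [[-2.9, 1.74, -0.84], [2.15, -0.65, -4.03], [2.41, -3.14, -2.53]]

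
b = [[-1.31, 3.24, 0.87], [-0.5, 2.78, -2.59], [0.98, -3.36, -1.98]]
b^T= [[-1.31,-0.50,0.98], [3.24,2.78,-3.36], [0.87,-2.59,-1.98]]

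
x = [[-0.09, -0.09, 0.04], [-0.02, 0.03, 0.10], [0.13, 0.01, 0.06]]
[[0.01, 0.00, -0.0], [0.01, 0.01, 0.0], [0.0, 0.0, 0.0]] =x @ [[-0.04, 0.0, 0.0], [-0.02, 0.02, 0.01], [0.11, 0.07, 0.02]]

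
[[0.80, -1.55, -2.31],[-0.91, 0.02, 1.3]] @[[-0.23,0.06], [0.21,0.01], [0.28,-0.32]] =[[-1.16, 0.77], [0.58, -0.47]]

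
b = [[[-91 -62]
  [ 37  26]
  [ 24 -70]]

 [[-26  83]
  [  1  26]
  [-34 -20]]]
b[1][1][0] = 1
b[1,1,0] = 1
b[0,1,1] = 26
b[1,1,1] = 26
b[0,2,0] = 24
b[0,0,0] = -91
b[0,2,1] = -70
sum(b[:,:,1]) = -17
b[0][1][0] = 37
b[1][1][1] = 26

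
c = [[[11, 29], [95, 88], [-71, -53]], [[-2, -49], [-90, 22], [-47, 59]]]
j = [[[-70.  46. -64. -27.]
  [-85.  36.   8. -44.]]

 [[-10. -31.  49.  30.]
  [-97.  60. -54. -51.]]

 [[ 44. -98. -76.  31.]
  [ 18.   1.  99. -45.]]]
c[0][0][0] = 11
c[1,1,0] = -90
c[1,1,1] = 22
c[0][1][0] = 95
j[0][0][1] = 46.0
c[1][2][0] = -47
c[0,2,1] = -53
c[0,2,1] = -53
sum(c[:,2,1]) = 6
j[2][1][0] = 18.0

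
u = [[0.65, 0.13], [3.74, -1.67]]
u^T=[[0.65, 3.74],[0.13, -1.67]]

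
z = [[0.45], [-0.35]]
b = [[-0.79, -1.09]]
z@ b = [[-0.36,-0.49], [0.28,0.38]]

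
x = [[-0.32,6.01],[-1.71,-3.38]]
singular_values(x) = [6.92, 1.64]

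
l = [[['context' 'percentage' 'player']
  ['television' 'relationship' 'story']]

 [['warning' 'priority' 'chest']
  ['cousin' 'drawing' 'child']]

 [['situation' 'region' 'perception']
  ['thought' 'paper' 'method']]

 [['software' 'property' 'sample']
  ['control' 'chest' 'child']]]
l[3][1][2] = 'child'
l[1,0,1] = 'priority'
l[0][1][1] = 'relationship'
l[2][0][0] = 'situation'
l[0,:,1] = ['percentage', 'relationship']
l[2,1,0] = 'thought'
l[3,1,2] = 'child'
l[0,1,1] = 'relationship'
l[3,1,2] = 'child'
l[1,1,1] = 'drawing'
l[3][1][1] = 'chest'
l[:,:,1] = [['percentage', 'relationship'], ['priority', 'drawing'], ['region', 'paper'], ['property', 'chest']]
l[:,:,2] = [['player', 'story'], ['chest', 'child'], ['perception', 'method'], ['sample', 'child']]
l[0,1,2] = 'story'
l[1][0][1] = 'priority'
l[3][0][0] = 'software'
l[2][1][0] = 'thought'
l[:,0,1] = ['percentage', 'priority', 'region', 'property']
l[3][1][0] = 'control'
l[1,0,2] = 'chest'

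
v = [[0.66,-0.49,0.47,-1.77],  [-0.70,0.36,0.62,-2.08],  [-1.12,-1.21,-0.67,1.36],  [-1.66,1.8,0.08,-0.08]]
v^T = [[0.66,-0.7,-1.12,-1.66],[-0.49,0.36,-1.21,1.8],[0.47,0.62,-0.67,0.08],[-1.77,-2.08,1.36,-0.08]]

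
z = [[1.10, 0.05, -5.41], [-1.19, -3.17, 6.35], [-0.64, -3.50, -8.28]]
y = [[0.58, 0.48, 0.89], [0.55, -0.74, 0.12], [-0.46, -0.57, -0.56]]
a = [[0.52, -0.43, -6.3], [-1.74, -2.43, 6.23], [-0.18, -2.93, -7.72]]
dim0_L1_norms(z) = [2.93, 6.72, 20.04]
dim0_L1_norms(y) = [1.59, 1.79, 1.57]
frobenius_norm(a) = 12.49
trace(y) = -0.72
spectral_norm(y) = 1.47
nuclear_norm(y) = 2.54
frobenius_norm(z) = 12.79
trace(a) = -9.63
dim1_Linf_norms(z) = [5.41, 6.35, 8.28]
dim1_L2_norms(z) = [5.52, 7.2, 9.01]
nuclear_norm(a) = 15.92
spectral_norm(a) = 11.83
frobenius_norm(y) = 1.75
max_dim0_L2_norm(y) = 1.06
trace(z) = -10.35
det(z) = 41.07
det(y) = -0.18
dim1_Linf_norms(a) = [6.3, 6.23, 7.72]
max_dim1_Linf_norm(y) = 0.89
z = a + y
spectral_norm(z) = 11.80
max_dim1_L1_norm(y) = 1.95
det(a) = -3.86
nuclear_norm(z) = 17.39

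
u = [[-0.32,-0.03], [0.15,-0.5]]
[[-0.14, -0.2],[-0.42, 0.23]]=u @ [[0.34, 0.66], [0.95, -0.27]]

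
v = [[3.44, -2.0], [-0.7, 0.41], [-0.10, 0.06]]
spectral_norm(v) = 4.06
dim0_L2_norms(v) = [3.51, 2.04]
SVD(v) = [[-0.98,  -0.18], [0.20,  -0.83], [0.03,  -0.53]] @ diag([4.062670415469937, 0.00301583575850569]) @ [[-0.86,0.5], [-0.5,-0.86]]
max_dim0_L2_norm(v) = 3.51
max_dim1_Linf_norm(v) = 3.44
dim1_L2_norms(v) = [3.98, 0.81, 0.12]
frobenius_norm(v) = 4.06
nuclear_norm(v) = 4.07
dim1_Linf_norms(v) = [3.44, 0.7, 0.1]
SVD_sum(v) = [[3.44,-2.0], [-0.70,0.41], [-0.10,0.06]] + [[0.0, 0.0], [0.0, 0.00], [0.0, 0.00]]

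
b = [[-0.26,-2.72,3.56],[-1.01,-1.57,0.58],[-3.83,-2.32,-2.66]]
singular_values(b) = [5.35, 4.74, 0.05]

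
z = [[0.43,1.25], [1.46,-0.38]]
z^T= [[0.43, 1.46], [1.25, -0.38]]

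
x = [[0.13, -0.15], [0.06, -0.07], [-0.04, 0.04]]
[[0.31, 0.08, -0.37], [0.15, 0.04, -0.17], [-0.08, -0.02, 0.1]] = x @[[-1.18,0.05,-0.16], [-3.09,-0.5,2.33]]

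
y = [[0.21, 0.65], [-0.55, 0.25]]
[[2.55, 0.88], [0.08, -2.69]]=y @ [[1.42, 4.80], [3.46, -0.20]]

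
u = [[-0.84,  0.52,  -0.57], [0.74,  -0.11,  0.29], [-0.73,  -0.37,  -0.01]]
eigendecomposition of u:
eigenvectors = [[-0.80,0.46,-0.26], [0.53,0.15,0.5], [-0.28,-0.88,0.83]]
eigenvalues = [-1.38, 0.43, -0.01]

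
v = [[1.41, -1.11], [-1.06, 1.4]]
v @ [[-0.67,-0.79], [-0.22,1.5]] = [[-0.70, -2.78], [0.40, 2.94]]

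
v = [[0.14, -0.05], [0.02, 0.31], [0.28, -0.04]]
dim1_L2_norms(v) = [0.15, 0.31, 0.28]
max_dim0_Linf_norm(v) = 0.31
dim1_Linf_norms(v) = [0.14, 0.31, 0.28]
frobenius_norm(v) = 0.45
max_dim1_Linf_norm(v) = 0.31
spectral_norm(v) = 0.33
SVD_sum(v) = [[0.09, -0.10], [-0.15, 0.16], [0.15, -0.16]] + [[0.05,0.05], [0.17,0.15], [0.13,0.12]]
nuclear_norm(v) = 0.63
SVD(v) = [[0.4,  0.23],[-0.64,  0.76],[0.66,  0.60]] @ diag([0.3336670536209396, 0.2954086954169106]) @ [[0.68, -0.73],[0.73, 0.68]]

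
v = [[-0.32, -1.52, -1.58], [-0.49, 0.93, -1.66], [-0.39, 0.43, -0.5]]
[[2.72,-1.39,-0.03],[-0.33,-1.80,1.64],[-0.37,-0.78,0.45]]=v @[[0.36, 0.92, 0.62], [-1.24, -0.08, 0.7], [-0.6, 0.77, -0.78]]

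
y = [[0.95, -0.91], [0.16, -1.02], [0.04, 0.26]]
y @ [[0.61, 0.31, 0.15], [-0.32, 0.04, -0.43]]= [[0.87, 0.26, 0.53], [0.42, 0.01, 0.46], [-0.06, 0.02, -0.11]]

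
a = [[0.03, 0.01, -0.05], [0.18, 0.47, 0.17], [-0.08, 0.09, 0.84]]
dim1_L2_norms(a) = [0.06, 0.53, 0.85]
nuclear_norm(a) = 1.37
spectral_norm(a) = 0.88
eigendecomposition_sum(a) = [[0.02, -0.0, 0.00], [-0.01, 0.00, -0.0], [0.0, -0.00, 0.00]] + [[0.01, 0.02, -0.01],[0.20, 0.40, -0.15],[-0.04, -0.09, 0.03]] + [[0.00, -0.01, -0.04], [-0.02, 0.07, 0.32], [-0.04, 0.18, 0.81]]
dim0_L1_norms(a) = [0.29, 0.57, 1.06]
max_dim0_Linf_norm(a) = 0.84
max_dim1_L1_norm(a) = 1.01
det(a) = 0.01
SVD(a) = [[0.05, 0.07, 1.0], [-0.32, 0.95, -0.05], [-0.94, -0.32, 0.07]] @ diag([0.883686516043899, 0.4739356702904523, 0.016826223240390542]) @ [[0.02,-0.27,-0.96], [0.42,0.88,-0.23], [0.91,-0.4,0.13]]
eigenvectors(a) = [[-0.9,0.05,-0.05], [0.41,0.98,0.36], [-0.13,-0.21,0.93]]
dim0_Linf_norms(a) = [0.18, 0.47, 0.84]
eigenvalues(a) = [0.02, 0.44, 0.88]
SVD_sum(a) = [[0.00, -0.01, -0.04],[-0.01, 0.08, 0.28],[-0.02, 0.22, 0.80]] + [[0.01, 0.03, -0.01],[0.19, 0.39, -0.11],[-0.06, -0.13, 0.04]] + [[0.02, -0.01, 0.0], [-0.00, 0.00, -0.0], [0.0, -0.00, 0.0]]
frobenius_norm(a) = 1.00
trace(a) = 1.34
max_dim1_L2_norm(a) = 0.85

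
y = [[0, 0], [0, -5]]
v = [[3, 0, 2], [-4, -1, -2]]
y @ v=[[0, 0, 0], [20, 5, 10]]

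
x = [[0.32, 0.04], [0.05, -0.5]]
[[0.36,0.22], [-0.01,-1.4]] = x@[[1.1, 0.33],[0.13, 2.84]]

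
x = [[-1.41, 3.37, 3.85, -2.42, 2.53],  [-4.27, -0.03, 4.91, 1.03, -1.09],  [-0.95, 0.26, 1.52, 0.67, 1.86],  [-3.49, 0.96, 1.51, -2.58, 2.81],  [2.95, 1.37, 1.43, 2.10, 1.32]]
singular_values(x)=[9.24, 5.32, 4.78, 2.13, 0.0]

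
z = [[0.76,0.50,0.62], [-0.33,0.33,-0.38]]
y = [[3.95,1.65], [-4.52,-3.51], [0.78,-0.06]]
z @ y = [[1.23,-0.54], [-3.09,-1.68]]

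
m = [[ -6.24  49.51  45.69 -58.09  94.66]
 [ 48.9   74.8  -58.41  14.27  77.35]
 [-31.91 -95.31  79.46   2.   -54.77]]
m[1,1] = 74.8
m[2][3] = 2.0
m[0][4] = 94.66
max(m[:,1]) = 74.8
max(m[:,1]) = 74.8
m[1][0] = 48.9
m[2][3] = 2.0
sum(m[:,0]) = 10.749999999999996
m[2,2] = 79.46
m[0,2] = 45.69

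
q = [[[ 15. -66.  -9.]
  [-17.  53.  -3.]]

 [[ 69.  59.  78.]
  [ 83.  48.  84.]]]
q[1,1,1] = 48.0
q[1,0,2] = 78.0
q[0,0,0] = 15.0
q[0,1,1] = 53.0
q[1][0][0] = 69.0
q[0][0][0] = 15.0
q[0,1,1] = 53.0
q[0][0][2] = -9.0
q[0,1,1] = 53.0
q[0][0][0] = 15.0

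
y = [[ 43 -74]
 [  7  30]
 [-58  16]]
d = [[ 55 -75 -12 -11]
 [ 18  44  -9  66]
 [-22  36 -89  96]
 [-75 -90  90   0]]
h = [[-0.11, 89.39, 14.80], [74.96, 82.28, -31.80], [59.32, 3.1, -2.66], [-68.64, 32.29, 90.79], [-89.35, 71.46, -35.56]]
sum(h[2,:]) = 59.760000000000005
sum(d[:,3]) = 151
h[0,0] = -0.11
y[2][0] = -58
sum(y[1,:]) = 37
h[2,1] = 3.1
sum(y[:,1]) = -28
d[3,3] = 0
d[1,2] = -9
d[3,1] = -90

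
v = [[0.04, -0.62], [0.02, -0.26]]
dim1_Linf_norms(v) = [0.62, 0.26]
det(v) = 0.00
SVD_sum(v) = [[0.04, -0.62], [0.02, -0.26]] + [[-0.0, -0.00], [0.00, 0.00]]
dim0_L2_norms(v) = [0.04, 0.67]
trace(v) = -0.22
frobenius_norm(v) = 0.67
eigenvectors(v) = [[1.00, 0.93], [0.08, 0.37]]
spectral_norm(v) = 0.67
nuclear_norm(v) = 0.68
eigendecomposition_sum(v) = [[-0.01,0.03], [-0.0,0.0]] + [[0.05,  -0.65],  [0.02,  -0.26]]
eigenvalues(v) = [-0.01, -0.21]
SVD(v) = [[-0.92, -0.39],  [-0.39, 0.92]] @ diag([0.6737886829387412, 0.002968289688804158]) @ [[-0.07, 1.00], [1.0, 0.07]]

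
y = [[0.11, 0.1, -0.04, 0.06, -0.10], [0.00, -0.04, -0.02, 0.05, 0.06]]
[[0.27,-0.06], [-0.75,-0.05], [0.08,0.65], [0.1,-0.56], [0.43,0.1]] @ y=[[0.03, 0.03, -0.01, 0.01, -0.03],[-0.08, -0.07, 0.03, -0.05, 0.07],[0.01, -0.02, -0.02, 0.04, 0.03],[0.01, 0.03, 0.01, -0.02, -0.04],[0.05, 0.04, -0.02, 0.03, -0.04]]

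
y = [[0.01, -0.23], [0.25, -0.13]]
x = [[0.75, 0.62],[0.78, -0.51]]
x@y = [[0.16, -0.25],  [-0.12, -0.11]]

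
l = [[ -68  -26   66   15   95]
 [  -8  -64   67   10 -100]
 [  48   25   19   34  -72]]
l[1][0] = -8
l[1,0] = -8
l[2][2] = 19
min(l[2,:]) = -72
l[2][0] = 48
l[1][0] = -8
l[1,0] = -8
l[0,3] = 15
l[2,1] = 25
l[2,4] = -72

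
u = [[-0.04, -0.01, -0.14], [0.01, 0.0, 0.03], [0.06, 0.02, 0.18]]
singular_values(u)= [0.24, 0.01, 0.0]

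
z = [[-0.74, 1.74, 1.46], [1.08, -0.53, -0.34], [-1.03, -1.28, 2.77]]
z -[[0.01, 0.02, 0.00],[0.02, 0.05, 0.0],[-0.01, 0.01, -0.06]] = [[-0.75, 1.72, 1.46], [1.06, -0.58, -0.34], [-1.02, -1.29, 2.83]]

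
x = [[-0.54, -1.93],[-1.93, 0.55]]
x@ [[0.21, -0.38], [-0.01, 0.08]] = [[-0.09, 0.05], [-0.41, 0.78]]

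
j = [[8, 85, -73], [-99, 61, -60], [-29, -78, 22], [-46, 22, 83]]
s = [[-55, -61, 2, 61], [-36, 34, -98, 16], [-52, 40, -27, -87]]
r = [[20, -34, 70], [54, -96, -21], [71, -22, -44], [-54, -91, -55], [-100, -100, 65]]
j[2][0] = -29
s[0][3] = 61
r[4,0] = -100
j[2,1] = -78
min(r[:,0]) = -100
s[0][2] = 2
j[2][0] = -29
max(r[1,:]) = 54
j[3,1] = 22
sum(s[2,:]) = -126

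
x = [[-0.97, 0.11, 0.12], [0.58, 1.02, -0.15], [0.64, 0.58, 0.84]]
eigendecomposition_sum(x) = [[(-1.01+0j), (0.03-0j), (0.07-0j)],[(0.3-0j), -0.01+0.00j, -0.02+0.00j],[(0.25-0j), (-0.01+0j), -0.02+0.00j]] + [[(0.02-0.02j), 0.04-0.08j, (0.03+0.03j)], [(0.14+0.04j), (0.52-0.03j), -0.06+0.21j], [(0.19-0.28j), (0.29-1.16j), (0.43+0.3j)]] + [[0.02+0.02j, (0.04+0.08j), (0.03-0.03j)], [(0.14-0.04j), 0.52+0.03j, (-0.06-0.21j)], [0.19+0.28j, (0.29+1.16j), 0.43-0.30j]]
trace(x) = 0.89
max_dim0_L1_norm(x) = 2.19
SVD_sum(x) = [[-0.45,-0.38,-0.16], [0.75,0.64,0.27], [0.77,0.66,0.27]] + [[-0.50, 0.44, 0.37], [-0.08, 0.07, 0.06], [-0.21, 0.18, 0.16]] + [[-0.02, 0.06, -0.09], [-0.09, 0.30, -0.48], [0.08, -0.26, 0.41]]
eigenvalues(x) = [(-1.03+0j), (0.96+0.25j), (0.96-0.25j)]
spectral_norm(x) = 1.59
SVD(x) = [[-0.38, -0.91, -0.15], [0.65, -0.15, -0.75], [0.66, -0.38, 0.65]] @ diag([1.5922177004366729, 0.8352781897325628, 0.7651490966950472]) @ [[0.73,0.63,0.26],[0.66,-0.57,-0.49],[0.16,-0.53,0.83]]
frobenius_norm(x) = 1.95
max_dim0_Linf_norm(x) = 1.02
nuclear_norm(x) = 3.19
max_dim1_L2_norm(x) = 1.2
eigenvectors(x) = [[0.93+0.00j, (-0.07-0.01j), (-0.07+0.01j)],[(-0.28+0j), -0.12-0.38j, -0.12+0.38j],[(-0.23+0j), (-0.92+0j), -0.92-0.00j]]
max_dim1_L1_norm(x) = 2.06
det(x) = -1.02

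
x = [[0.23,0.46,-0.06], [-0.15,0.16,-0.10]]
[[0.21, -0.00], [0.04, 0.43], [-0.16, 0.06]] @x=[[0.05, 0.10, -0.01], [-0.06, 0.09, -0.05], [-0.05, -0.06, 0.00]]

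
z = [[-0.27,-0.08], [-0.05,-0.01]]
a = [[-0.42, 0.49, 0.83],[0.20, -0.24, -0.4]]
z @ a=[[0.1, -0.11, -0.19], [0.02, -0.02, -0.04]]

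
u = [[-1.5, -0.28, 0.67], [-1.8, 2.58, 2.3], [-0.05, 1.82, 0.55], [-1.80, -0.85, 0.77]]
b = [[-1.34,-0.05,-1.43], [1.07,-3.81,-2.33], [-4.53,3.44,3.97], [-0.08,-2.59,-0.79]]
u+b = [[-2.84, -0.33, -0.76],[-0.73, -1.23, -0.03],[-4.58, 5.26, 4.52],[-1.88, -3.44, -0.02]]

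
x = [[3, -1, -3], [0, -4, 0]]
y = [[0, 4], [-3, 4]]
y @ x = [[0, -16, 0], [-9, -13, 9]]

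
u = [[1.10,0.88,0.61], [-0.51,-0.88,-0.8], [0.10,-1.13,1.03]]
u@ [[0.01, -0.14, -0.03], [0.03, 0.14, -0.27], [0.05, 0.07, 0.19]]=[[0.07, 0.01, -0.15], [-0.07, -0.11, 0.1], [0.02, -0.10, 0.5]]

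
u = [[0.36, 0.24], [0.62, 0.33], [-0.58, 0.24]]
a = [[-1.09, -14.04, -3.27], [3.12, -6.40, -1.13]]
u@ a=[[0.36, -6.59, -1.45], [0.35, -10.82, -2.4], [1.38, 6.61, 1.63]]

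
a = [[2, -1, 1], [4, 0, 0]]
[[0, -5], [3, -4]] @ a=[[-20, 0, 0], [-10, -3, 3]]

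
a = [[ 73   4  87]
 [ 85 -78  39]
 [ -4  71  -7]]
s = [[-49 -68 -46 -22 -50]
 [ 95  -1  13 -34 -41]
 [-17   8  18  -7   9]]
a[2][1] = 71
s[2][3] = -7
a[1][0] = 85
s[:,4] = [-50, -41, 9]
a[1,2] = 39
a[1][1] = -78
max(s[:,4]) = 9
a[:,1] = [4, -78, 71]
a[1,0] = 85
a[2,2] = -7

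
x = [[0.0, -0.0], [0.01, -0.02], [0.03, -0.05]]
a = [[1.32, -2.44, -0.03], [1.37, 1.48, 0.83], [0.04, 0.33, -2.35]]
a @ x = [[-0.03, 0.05], [0.04, -0.07], [-0.07, 0.11]]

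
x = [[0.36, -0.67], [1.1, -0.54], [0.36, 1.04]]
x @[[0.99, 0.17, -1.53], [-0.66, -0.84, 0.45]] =[[0.8, 0.62, -0.85],[1.45, 0.64, -1.93],[-0.33, -0.81, -0.08]]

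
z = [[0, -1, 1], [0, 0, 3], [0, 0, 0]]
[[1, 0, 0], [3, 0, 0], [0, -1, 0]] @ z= [[0, -1, 1], [0, -3, 3], [0, 0, -3]]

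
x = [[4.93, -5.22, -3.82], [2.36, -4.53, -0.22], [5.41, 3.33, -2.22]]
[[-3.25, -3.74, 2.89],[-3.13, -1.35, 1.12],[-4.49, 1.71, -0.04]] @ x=[[-9.21, 43.53, 6.82], [-12.56, 26.18, 9.77], [-18.32, 15.56, 16.86]]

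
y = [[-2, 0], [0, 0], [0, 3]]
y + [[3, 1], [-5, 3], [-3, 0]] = [[1, 1], [-5, 3], [-3, 3]]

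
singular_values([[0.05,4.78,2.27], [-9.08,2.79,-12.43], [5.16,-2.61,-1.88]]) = [15.81, 6.97, 3.35]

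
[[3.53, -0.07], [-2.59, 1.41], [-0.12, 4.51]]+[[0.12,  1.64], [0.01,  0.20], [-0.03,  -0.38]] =[[3.65, 1.57], [-2.58, 1.61], [-0.15, 4.13]]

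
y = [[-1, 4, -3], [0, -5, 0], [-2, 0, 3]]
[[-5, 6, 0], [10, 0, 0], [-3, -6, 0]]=y @ [[0, 0, 0], [-2, 0, 0], [-1, -2, 0]]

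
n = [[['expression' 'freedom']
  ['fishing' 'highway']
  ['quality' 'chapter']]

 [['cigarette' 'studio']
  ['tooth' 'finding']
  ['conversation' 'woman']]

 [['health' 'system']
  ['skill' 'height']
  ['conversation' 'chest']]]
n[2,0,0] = 'health'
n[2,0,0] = 'health'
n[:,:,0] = [['expression', 'fishing', 'quality'], ['cigarette', 'tooth', 'conversation'], ['health', 'skill', 'conversation']]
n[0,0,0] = 'expression'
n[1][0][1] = 'studio'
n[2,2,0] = 'conversation'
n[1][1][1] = 'finding'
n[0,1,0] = 'fishing'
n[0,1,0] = 'fishing'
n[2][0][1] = 'system'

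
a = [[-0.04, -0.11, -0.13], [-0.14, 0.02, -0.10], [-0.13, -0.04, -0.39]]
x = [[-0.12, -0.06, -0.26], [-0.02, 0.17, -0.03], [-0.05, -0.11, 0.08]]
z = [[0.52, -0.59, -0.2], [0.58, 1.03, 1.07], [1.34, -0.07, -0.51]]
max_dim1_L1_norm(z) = 2.68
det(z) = -0.97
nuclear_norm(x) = 0.57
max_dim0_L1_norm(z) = 2.44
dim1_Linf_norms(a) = [0.13, 0.14, 0.39]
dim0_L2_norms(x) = [0.13, 0.21, 0.27]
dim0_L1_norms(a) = [0.31, 0.17, 0.62]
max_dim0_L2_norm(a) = 0.42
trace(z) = 1.04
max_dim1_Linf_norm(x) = 0.26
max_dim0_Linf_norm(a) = 0.39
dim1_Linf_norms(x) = [0.26, 0.17, 0.11]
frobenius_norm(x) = 0.37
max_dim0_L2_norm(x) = 0.27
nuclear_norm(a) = 0.65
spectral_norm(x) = 0.29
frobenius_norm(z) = 2.29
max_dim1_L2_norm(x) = 0.29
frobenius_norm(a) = 0.48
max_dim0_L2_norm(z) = 1.55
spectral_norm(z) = 1.64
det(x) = -0.00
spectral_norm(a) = 0.46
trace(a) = -0.41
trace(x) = 0.13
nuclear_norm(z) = 3.58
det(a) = 0.00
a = z @ x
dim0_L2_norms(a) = [0.2, 0.12, 0.42]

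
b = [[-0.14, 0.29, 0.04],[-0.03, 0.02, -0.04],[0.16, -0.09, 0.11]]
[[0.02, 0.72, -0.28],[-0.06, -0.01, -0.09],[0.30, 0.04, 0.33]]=b@[[2.39, 1.73, 0.63], [1.19, 3.24, -0.85], [0.21, 0.52, 1.41]]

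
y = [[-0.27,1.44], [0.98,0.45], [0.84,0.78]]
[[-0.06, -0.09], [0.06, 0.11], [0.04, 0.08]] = y @ [[0.08, 0.13], [-0.03, -0.04]]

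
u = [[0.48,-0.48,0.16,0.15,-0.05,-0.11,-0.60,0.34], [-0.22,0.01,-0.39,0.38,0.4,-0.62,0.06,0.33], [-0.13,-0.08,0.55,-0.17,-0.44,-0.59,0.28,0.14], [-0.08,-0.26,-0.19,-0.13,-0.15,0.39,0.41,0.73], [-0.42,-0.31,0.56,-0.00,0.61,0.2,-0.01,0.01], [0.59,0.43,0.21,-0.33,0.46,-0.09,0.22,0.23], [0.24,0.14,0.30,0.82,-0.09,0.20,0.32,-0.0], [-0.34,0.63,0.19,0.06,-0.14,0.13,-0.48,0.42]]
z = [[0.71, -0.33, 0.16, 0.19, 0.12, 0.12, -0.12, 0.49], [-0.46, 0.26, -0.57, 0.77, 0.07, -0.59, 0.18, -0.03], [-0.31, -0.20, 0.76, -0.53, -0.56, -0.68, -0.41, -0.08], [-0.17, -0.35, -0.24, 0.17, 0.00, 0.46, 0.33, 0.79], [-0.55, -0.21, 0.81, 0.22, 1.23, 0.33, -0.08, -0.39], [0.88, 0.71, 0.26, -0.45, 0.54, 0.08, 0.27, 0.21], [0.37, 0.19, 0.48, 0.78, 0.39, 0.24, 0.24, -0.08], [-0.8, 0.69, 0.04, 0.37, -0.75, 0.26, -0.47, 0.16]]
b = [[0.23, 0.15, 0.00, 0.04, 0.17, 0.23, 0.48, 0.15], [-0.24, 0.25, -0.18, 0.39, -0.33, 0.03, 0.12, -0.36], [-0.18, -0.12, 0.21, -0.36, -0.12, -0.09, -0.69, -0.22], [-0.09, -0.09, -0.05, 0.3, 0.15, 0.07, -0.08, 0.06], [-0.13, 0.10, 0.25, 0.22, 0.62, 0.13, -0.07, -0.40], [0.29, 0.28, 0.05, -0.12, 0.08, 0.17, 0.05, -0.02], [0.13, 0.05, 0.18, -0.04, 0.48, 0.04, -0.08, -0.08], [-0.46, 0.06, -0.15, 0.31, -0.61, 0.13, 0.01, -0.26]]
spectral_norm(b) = 1.25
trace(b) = 1.44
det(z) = -1.63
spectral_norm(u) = 1.01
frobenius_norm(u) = 2.83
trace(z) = 3.61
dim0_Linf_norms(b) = [0.46, 0.28, 0.25, 0.39, 0.62, 0.23, 0.69, 0.4]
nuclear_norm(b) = 4.20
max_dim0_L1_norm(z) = 4.25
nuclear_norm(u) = 7.99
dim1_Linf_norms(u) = [0.6, 0.62, 0.59, 0.73, 0.61, 0.59, 0.82, 0.63]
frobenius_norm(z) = 3.73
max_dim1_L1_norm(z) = 3.82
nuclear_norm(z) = 9.63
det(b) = -0.00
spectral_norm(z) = 2.05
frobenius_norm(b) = 1.97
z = b + u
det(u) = -0.99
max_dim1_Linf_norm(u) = 0.82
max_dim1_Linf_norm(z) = 1.23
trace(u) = 2.17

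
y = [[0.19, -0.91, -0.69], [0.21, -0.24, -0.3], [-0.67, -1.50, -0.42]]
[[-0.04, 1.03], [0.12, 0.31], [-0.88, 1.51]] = y@[[0.35, -0.05],[0.61, -0.89],[-0.65, -0.34]]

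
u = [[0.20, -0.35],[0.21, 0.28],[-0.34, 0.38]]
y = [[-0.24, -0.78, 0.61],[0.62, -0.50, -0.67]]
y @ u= [[-0.42, 0.10], [0.25, -0.61]]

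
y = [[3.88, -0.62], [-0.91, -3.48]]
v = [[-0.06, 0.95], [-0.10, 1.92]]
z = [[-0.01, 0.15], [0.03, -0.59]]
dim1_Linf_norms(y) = [3.88, 3.48]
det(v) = -0.02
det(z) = 0.00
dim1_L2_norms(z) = [0.15, 0.59]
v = y @ z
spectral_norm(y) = 4.01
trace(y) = 0.40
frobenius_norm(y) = 5.33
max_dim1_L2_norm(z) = 0.59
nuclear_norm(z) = 0.61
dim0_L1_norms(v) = [0.16, 2.87]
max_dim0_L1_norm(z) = 0.74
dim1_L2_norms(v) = [0.95, 1.92]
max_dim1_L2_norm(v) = 1.92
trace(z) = -0.60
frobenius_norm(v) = 2.15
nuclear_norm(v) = 2.15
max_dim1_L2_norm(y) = 3.93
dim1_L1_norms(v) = [1.01, 2.02]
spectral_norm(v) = 2.15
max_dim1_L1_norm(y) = 4.5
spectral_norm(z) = 0.61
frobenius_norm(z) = 0.61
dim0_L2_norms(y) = [3.99, 3.53]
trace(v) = 1.86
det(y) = -14.07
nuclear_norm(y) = 7.52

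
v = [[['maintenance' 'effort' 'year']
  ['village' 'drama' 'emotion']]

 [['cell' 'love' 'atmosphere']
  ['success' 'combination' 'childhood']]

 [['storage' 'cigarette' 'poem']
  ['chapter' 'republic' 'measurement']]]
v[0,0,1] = 'effort'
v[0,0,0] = 'maintenance'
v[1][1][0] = 'success'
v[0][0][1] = 'effort'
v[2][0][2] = 'poem'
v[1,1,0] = 'success'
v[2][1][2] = 'measurement'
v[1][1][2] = 'childhood'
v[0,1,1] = 'drama'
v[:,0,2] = ['year', 'atmosphere', 'poem']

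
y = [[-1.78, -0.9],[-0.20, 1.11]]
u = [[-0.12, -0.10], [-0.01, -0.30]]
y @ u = [[0.22, 0.45], [0.01, -0.31]]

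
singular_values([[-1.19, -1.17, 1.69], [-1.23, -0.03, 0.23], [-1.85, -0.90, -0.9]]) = [2.88, 1.9, 0.6]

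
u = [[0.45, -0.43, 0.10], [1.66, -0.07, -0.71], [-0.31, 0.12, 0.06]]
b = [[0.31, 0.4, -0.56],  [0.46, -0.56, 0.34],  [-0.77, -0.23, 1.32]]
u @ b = [[-0.14, 0.40, -0.27],[1.03, 0.87, -1.89],[-0.09, -0.2, 0.29]]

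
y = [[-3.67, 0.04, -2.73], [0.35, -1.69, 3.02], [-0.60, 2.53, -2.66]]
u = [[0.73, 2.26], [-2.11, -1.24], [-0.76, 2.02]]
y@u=[[-0.69, -13.86], [1.53, 8.99], [-3.75, -9.87]]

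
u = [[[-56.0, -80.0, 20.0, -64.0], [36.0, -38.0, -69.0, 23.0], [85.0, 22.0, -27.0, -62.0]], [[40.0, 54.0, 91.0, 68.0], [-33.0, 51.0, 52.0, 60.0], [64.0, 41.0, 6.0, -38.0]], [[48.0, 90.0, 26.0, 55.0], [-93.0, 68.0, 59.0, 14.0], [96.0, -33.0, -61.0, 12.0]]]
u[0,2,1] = 22.0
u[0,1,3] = 23.0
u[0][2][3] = -62.0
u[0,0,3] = -64.0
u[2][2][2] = -61.0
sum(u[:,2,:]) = 105.0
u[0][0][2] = 20.0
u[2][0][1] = 90.0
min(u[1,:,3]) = -38.0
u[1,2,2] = 6.0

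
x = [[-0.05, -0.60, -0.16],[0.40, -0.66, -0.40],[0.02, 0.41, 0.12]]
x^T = [[-0.05, 0.4, 0.02], [-0.60, -0.66, 0.41], [-0.16, -0.4, 0.12]]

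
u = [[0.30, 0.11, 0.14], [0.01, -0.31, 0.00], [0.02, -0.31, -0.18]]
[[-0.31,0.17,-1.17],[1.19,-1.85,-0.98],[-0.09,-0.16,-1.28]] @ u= [[-0.11, 0.28, 0.17], [0.32, 1.01, 0.34], [-0.05, 0.44, 0.22]]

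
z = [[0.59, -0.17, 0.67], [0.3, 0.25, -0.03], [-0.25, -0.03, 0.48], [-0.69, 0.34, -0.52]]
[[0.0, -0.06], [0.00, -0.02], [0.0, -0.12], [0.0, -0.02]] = z @ [[-0.00, 0.09], [0.0, -0.21], [0.00, -0.22]]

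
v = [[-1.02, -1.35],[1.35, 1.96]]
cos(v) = [[1.35, 0.57], [-0.57, 0.09]]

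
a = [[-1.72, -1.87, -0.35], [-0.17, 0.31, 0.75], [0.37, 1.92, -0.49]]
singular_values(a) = [3.1, 1.07, 0.76]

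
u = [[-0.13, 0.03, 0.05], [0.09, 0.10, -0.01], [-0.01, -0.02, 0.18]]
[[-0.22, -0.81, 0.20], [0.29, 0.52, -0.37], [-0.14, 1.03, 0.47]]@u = [[-0.05, -0.09, 0.03], [0.01, 0.07, -0.06], [0.11, 0.09, 0.07]]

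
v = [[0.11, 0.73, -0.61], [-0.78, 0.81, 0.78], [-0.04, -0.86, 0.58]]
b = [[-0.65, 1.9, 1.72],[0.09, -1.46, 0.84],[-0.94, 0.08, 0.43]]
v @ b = [[0.57,-0.91,0.54], [-0.15,-2.60,-0.33], [-0.60,1.23,-0.54]]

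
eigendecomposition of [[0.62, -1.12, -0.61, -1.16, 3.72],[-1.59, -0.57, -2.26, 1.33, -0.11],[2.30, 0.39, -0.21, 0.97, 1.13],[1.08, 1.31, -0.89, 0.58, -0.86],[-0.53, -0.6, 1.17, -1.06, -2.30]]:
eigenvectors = [[0.62+0.00j,0.57+0.00j,(0.57-0j),-0.26+0.00j,(0.1+0j)],[(-0.63+0j),(0.18+0.2j),0.18-0.20j,-0.74+0.00j,0.83+0.00j],[(0.35+0j),(-0.21-0.49j),(-0.21+0.49j),(0.09+0j),(-0.02+0j)],[-0.27+0.00j,(-0.03-0.53j),-0.03+0.53j,(0.59+0j),-0.55+0.00j],[(0.15+0j),-0.18+0.15j,-0.18-0.15j,0.15+0.00j,(0.02+0j)]]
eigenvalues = [(2.82+0j), (-0.61+2.19j), (-0.61-2.19j), (-1.9+0j), (-1.59+0j)]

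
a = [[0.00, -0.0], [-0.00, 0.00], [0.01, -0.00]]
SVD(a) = [[0.0, 0.00], [0.00, 1.0], [-1.0, 0.0]] @ diag([0.01, 0.0]) @ [[-1.0,  -0.0],[0.0,  1.0]]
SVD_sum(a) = [[0.0,  0.00],[0.0,  0.00],[0.01,  0.0]] + [[0.00, 0.0], [0.0, 0.0], [0.0, 0.00]]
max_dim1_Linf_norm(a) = 0.01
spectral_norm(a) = 0.01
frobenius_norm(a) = 0.01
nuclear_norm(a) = 0.01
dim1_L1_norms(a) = [0.0, 0.0, 0.01]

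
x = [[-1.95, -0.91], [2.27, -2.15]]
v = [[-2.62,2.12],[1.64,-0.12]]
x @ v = [[3.62,-4.02], [-9.47,5.07]]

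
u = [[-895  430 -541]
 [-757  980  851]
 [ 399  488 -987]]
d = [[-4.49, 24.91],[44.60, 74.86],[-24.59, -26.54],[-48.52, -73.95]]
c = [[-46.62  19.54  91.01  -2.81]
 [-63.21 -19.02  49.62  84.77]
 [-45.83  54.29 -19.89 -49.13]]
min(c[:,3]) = -49.13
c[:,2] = [91.01, 49.62, -19.89]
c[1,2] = 49.62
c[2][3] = -49.13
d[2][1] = -26.54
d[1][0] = 44.6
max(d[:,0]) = 44.6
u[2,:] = [399, 488, -987]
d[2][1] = -26.54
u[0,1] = 430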